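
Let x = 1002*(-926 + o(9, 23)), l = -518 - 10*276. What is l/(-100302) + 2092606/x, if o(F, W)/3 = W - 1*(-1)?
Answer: -17257296349/7152435318 ≈ -2.4128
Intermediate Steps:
o(F, W) = 3 + 3*W (o(F, W) = 3*(W - 1*(-1)) = 3*(W + 1) = 3*(1 + W) = 3 + 3*W)
l = -3278 (l = -518 - 2760 = -3278)
x = -855708 (x = 1002*(-926 + (3 + 3*23)) = 1002*(-926 + (3 + 69)) = 1002*(-926 + 72) = 1002*(-854) = -855708)
l/(-100302) + 2092606/x = -3278/(-100302) + 2092606/(-855708) = -3278*(-1/100302) + 2092606*(-1/855708) = 1639/50151 - 1046303/427854 = -17257296349/7152435318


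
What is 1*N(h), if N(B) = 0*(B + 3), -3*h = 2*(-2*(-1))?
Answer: 0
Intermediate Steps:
h = -4/3 (h = -2*(-2*(-1))/3 = -2*2/3 = -1/3*4 = -4/3 ≈ -1.3333)
N(B) = 0 (N(B) = 0*(3 + B) = 0)
1*N(h) = 1*0 = 0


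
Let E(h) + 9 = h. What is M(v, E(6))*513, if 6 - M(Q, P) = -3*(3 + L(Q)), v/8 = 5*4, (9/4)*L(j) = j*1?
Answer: 117135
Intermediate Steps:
L(j) = 4*j/9 (L(j) = 4*(j*1)/9 = 4*j/9)
E(h) = -9 + h
v = 160 (v = 8*(5*4) = 8*20 = 160)
M(Q, P) = 15 + 4*Q/3 (M(Q, P) = 6 - (-3)*(3 + 4*Q/9) = 6 - (-9 - 4*Q/3) = 6 + (9 + 4*Q/3) = 15 + 4*Q/3)
M(v, E(6))*513 = (15 + (4/3)*160)*513 = (15 + 640/3)*513 = (685/3)*513 = 117135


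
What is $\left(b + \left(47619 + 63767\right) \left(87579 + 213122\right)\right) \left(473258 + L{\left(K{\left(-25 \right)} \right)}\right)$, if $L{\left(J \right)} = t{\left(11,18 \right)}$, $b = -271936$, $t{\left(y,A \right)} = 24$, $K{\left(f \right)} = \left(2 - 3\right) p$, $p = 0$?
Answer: $15851922562371300$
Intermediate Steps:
$K{\left(f \right)} = 0$ ($K{\left(f \right)} = \left(2 - 3\right) 0 = \left(-1\right) 0 = 0$)
$L{\left(J \right)} = 24$
$\left(b + \left(47619 + 63767\right) \left(87579 + 213122\right)\right) \left(473258 + L{\left(K{\left(-25 \right)} \right)}\right) = \left(-271936 + \left(47619 + 63767\right) \left(87579 + 213122\right)\right) \left(473258 + 24\right) = \left(-271936 + 111386 \cdot 300701\right) 473282 = \left(-271936 + 33493881586\right) 473282 = 33493609650 \cdot 473282 = 15851922562371300$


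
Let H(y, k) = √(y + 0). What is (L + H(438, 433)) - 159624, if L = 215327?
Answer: 55703 + √438 ≈ 55724.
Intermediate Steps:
H(y, k) = √y
(L + H(438, 433)) - 159624 = (215327 + √438) - 159624 = 55703 + √438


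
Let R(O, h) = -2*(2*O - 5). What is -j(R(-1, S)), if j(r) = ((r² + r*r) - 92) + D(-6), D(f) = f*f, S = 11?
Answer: -336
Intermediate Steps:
R(O, h) = 10 - 4*O (R(O, h) = -2*(-5 + 2*O) = 10 - 4*O)
D(f) = f²
j(r) = -56 + 2*r² (j(r) = ((r² + r*r) - 92) + (-6)² = ((r² + r²) - 92) + 36 = (2*r² - 92) + 36 = (-92 + 2*r²) + 36 = -56 + 2*r²)
-j(R(-1, S)) = -(-56 + 2*(10 - 4*(-1))²) = -(-56 + 2*(10 + 4)²) = -(-56 + 2*14²) = -(-56 + 2*196) = -(-56 + 392) = -1*336 = -336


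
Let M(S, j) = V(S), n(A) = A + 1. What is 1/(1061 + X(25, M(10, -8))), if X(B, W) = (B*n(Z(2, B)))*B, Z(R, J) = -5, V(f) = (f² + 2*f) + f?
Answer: -1/1439 ≈ -0.00069493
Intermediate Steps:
V(f) = f² + 3*f
n(A) = 1 + A
M(S, j) = S*(3 + S)
X(B, W) = -4*B² (X(B, W) = (B*(1 - 5))*B = (B*(-4))*B = (-4*B)*B = -4*B²)
1/(1061 + X(25, M(10, -8))) = 1/(1061 - 4*25²) = 1/(1061 - 4*625) = 1/(1061 - 2500) = 1/(-1439) = -1/1439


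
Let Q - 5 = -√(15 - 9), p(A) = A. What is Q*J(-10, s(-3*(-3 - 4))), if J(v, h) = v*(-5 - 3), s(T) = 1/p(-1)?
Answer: 400 - 80*√6 ≈ 204.04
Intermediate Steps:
s(T) = -1 (s(T) = 1/(-1) = -1)
J(v, h) = -8*v (J(v, h) = v*(-8) = -8*v)
Q = 5 - √6 (Q = 5 - √(15 - 9) = 5 - √6 ≈ 2.5505)
Q*J(-10, s(-3*(-3 - 4))) = (5 - √6)*(-8*(-10)) = (5 - √6)*80 = 400 - 80*√6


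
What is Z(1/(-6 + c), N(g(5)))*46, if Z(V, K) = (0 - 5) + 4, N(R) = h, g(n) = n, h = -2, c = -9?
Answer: -46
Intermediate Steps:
N(R) = -2
Z(V, K) = -1 (Z(V, K) = -5 + 4 = -1)
Z(1/(-6 + c), N(g(5)))*46 = -1*46 = -46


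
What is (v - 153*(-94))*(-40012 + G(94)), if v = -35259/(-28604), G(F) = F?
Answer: -8211491602533/14302 ≈ -5.7415e+8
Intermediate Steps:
v = 35259/28604 (v = -35259*(-1/28604) = 35259/28604 ≈ 1.2327)
(v - 153*(-94))*(-40012 + G(94)) = (35259/28604 - 153*(-94))*(-40012 + 94) = (35259/28604 + 14382)*(-39918) = (411417987/28604)*(-39918) = -8211491602533/14302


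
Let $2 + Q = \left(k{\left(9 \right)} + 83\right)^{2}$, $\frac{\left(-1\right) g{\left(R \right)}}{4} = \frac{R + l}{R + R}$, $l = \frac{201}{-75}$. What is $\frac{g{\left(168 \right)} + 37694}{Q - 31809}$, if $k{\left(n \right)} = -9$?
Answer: $- \frac{79153267}{55303500} \approx -1.4313$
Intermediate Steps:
$l = - \frac{67}{25}$ ($l = 201 \left(- \frac{1}{75}\right) = - \frac{67}{25} \approx -2.68$)
$g{\left(R \right)} = - \frac{2 \left(- \frac{67}{25} + R\right)}{R}$ ($g{\left(R \right)} = - 4 \frac{R - \frac{67}{25}}{R + R} = - 4 \frac{- \frac{67}{25} + R}{2 R} = - \frac{2 \left(- \frac{67}{25} + R\right)}{R}$)
$Q = 5474$ ($Q = -2 + \left(-9 + 83\right)^{2} = -2 + 74^{2} = -2 + 5476 = 5474$)
$\frac{g{\left(168 \right)} + 37694}{Q - 31809} = \frac{\left(-2 + \frac{134}{25 \cdot 168}\right) + 37694}{5474 - 31809} = \frac{\left(-2 + \frac{134}{25} \cdot \frac{1}{168}\right) + 37694}{-26335} = \left(\left(-2 + \frac{67}{2100}\right) + 37694\right) \left(- \frac{1}{26335}\right) = \left(- \frac{4133}{2100} + 37694\right) \left(- \frac{1}{26335}\right) = \frac{79153267}{2100} \left(- \frac{1}{26335}\right) = - \frac{79153267}{55303500}$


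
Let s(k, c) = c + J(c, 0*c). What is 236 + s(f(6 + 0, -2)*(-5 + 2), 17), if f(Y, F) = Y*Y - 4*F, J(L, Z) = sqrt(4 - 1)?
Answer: 253 + sqrt(3) ≈ 254.73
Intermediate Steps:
J(L, Z) = sqrt(3)
f(Y, F) = Y**2 - 4*F
s(k, c) = c + sqrt(3)
236 + s(f(6 + 0, -2)*(-5 + 2), 17) = 236 + (17 + sqrt(3)) = 253 + sqrt(3)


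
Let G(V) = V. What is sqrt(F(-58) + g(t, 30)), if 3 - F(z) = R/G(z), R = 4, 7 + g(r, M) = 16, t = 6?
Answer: 5*sqrt(406)/29 ≈ 3.4740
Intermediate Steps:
g(r, M) = 9 (g(r, M) = -7 + 16 = 9)
F(z) = 3 - 4/z
sqrt(F(-58) + g(t, 30)) = sqrt((3 - 4/(-58)) + 9) = sqrt((3 - 4*(-1/58)) + 9) = sqrt((3 + 2/29) + 9) = sqrt(89/29 + 9) = sqrt(350/29) = 5*sqrt(406)/29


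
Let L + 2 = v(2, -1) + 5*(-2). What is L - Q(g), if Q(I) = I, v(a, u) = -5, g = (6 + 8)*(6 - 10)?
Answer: 39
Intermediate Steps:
g = -56 (g = 14*(-4) = -56)
L = -17 (L = -2 + (-5 + 5*(-2)) = -2 + (-5 - 10) = -2 - 15 = -17)
L - Q(g) = -17 - 1*(-56) = -17 + 56 = 39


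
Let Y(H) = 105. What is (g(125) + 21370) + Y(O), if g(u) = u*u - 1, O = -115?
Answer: 37099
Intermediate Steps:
g(u) = -1 + u**2 (g(u) = u**2 - 1 = -1 + u**2)
(g(125) + 21370) + Y(O) = ((-1 + 125**2) + 21370) + 105 = ((-1 + 15625) + 21370) + 105 = (15624 + 21370) + 105 = 36994 + 105 = 37099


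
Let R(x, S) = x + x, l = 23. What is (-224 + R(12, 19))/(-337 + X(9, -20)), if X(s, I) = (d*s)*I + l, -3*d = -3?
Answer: 100/247 ≈ 0.40486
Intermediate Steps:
d = 1 (d = -1/3*(-3) = 1)
R(x, S) = 2*x
X(s, I) = 23 + I*s (X(s, I) = (1*s)*I + 23 = s*I + 23 = I*s + 23 = 23 + I*s)
(-224 + R(12, 19))/(-337 + X(9, -20)) = (-224 + 2*12)/(-337 + (23 - 20*9)) = (-224 + 24)/(-337 + (23 - 180)) = -200/(-337 - 157) = -200/(-494) = -200*(-1/494) = 100/247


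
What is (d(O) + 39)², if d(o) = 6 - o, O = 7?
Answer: 1444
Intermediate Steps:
(d(O) + 39)² = ((6 - 1*7) + 39)² = ((6 - 7) + 39)² = (-1 + 39)² = 38² = 1444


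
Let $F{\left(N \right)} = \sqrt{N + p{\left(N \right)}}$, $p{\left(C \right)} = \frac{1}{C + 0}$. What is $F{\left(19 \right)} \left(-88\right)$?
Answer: $- \frac{88 \sqrt{6878}}{19} \approx -384.11$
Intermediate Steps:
$p{\left(C \right)} = \frac{1}{C}$
$F{\left(N \right)} = \sqrt{N + \frac{1}{N}}$
$F{\left(19 \right)} \left(-88\right) = \sqrt{19 + \frac{1}{19}} \left(-88\right) = \sqrt{\frac{362}{19}} \left(-88\right) = \frac{\sqrt{6878}}{19} \left(-88\right) = - \frac{88 \sqrt{6878}}{19}$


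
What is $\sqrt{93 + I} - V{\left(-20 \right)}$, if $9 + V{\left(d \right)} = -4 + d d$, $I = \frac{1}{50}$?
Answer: $-387 + \frac{\sqrt{9302}}{10} \approx -377.36$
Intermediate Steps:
$I = \frac{1}{50} \approx 0.02$
$V{\left(d \right)} = -13 + d^{2}$ ($V{\left(d \right)} = -9 + \left(-4 + d d\right) = -9 + \left(-4 + d^{2}\right) = -13 + d^{2}$)
$\sqrt{93 + I} - V{\left(-20 \right)} = \sqrt{93 + \frac{1}{50}} - \left(-13 + \left(-20\right)^{2}\right) = \sqrt{\frac{4651}{50}} - \left(-13 + 400\right) = \frac{\sqrt{9302}}{10} - 387 = -387 + \frac{\sqrt{9302}}{10}$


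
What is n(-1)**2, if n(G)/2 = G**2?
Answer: 4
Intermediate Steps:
n(G) = 2*G**2
n(-1)**2 = (2*(-1)**2)**2 = (2*1)**2 = 2**2 = 4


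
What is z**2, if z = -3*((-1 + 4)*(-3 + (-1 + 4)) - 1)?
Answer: 9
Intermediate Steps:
z = 3 (z = -3*(3*(-3 + 3) - 1) = -3*(3*0 - 1) = -3*(0 - 1) = -3*(-1) = 3)
z**2 = 3**2 = 9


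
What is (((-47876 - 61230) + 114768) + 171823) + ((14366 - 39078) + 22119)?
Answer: 174892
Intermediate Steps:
(((-47876 - 61230) + 114768) + 171823) + ((14366 - 39078) + 22119) = ((-109106 + 114768) + 171823) + (-24712 + 22119) = (5662 + 171823) - 2593 = 177485 - 2593 = 174892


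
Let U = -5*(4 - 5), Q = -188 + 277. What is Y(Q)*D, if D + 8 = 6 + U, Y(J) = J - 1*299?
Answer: -630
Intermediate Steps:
Q = 89
U = 5 (U = -5*(-1) = 5)
Y(J) = -299 + J (Y(J) = J - 299 = -299 + J)
D = 3 (D = -8 + (6 + 5) = -8 + 11 = 3)
Y(Q)*D = (-299 + 89)*3 = -210*3 = -630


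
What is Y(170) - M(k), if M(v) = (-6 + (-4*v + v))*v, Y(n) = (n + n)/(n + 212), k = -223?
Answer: 28239329/191 ≈ 1.4785e+5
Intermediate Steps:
Y(n) = 2*n/(212 + n) (Y(n) = (2*n)/(212 + n) = 2*n/(212 + n))
M(v) = v*(-6 - 3*v) (M(v) = (-6 - 3*v)*v = v*(-6 - 3*v))
Y(170) - M(k) = 2*170/(212 + 170) - (-3)*(-223)*(2 - 223) = 2*170/382 - (-3)*(-223)*(-221) = 2*170*(1/382) - 1*(-147849) = 170/191 + 147849 = 28239329/191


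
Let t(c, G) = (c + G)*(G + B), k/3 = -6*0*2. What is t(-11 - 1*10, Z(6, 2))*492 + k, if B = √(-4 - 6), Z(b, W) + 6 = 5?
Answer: 10824 - 10824*I*√10 ≈ 10824.0 - 34229.0*I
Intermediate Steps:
k = 0 (k = 3*(-6*0*2) = 3*(0*2) = 3*0 = 0)
Z(b, W) = -1 (Z(b, W) = -6 + 5 = -1)
B = I*√10 (B = √(-10) = I*√10 ≈ 3.1623*I)
t(c, G) = (G + c)*(G + I*√10) (t(c, G) = (c + G)*(G + I*√10) = (G + c)*(G + I*√10))
t(-11 - 1*10, Z(6, 2))*492 + k = ((-1)² - (-11 - 1*10) + I*(-1)*√10 + I*(-11 - 1*10)*√10)*492 + 0 = (1 - (-11 - 10) - I*√10 + I*(-11 - 10)*√10)*492 + 0 = (1 - 1*(-21) - I*√10 + I*(-21)*√10)*492 + 0 = (1 + 21 - I*√10 - 21*I*√10)*492 + 0 = (22 - 22*I*√10)*492 + 0 = (10824 - 10824*I*√10) + 0 = 10824 - 10824*I*√10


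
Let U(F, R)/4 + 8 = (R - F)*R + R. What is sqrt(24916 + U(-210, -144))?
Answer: 2*I*sqrt(3427) ≈ 117.08*I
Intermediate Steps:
U(F, R) = -32 + 4*R + 4*R*(R - F) (U(F, R) = -32 + 4*((R - F)*R + R) = -32 + 4*(R*(R - F) + R) = -32 + 4*(R + R*(R - F)) = -32 + (4*R + 4*R*(R - F)) = -32 + 4*R + 4*R*(R - F))
sqrt(24916 + U(-210, -144)) = sqrt(24916 + (-32 + 4*(-144) + 4*(-144)**2 - 4*(-210)*(-144))) = sqrt(24916 + (-32 - 576 + 4*20736 - 120960)) = sqrt(24916 + (-32 - 576 + 82944 - 120960)) = sqrt(24916 - 38624) = sqrt(-13708) = 2*I*sqrt(3427)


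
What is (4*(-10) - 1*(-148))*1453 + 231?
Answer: 157155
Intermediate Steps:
(4*(-10) - 1*(-148))*1453 + 231 = (-40 + 148)*1453 + 231 = 108*1453 + 231 = 156924 + 231 = 157155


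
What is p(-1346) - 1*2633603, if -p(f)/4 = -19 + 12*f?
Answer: -2568919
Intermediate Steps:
p(f) = 76 - 48*f (p(f) = -4*(-19 + 12*f) = 76 - 48*f)
p(-1346) - 1*2633603 = (76 - 48*(-1346)) - 1*2633603 = (76 + 64608) - 2633603 = 64684 - 2633603 = -2568919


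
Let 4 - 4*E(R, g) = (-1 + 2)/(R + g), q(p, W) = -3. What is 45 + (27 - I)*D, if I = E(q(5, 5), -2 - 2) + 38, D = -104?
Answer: 9077/7 ≈ 1296.7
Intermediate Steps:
E(R, g) = 1 - 1/(4*(R + g)) (E(R, g) = 1 - (-1 + 2)/(4*(R + g)) = 1 - 1/(4*(R + g)))
I = 1093/28 (I = (-1/4 - 3 + (-2 - 2))/(-3 + (-2 - 2)) + 38 = (-1/4 - 3 - 4)/(-3 - 4) + 38 = -29/4/(-7) + 38 = -1/7*(-29/4) + 38 = 29/28 + 38 = 1093/28 ≈ 39.036)
45 + (27 - I)*D = 45 + (27 - 1*1093/28)*(-104) = 45 + (27 - 1093/28)*(-104) = 45 - 337/28*(-104) = 45 + 8762/7 = 9077/7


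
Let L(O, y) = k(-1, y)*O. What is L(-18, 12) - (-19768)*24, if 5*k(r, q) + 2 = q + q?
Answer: 2371764/5 ≈ 4.7435e+5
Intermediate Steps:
k(r, q) = -2/5 + 2*q/5 (k(r, q) = -2/5 + (q + q)/5 = -2/5 + (2*q)/5 = -2/5 + 2*q/5)
L(O, y) = O*(-2/5 + 2*y/5) (L(O, y) = (-2/5 + 2*y/5)*O = O*(-2/5 + 2*y/5))
L(-18, 12) - (-19768)*24 = (2/5)*(-18)*(-1 + 12) - (-19768)*24 = (2/5)*(-18)*11 - 1412*(-336) = -396/5 + 474432 = 2371764/5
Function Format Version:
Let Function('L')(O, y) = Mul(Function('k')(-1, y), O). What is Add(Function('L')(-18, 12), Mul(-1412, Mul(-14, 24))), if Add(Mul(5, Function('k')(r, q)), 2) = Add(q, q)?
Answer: Rational(2371764, 5) ≈ 4.7435e+5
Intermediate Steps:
Function('k')(r, q) = Add(Rational(-2, 5), Mul(Rational(2, 5), q)) (Function('k')(r, q) = Add(Rational(-2, 5), Mul(Rational(1, 5), Add(q, q))) = Add(Rational(-2, 5), Mul(Rational(1, 5), Mul(2, q))) = Add(Rational(-2, 5), Mul(Rational(2, 5), q)))
Function('L')(O, y) = Mul(O, Add(Rational(-2, 5), Mul(Rational(2, 5), y))) (Function('L')(O, y) = Mul(Add(Rational(-2, 5), Mul(Rational(2, 5), y)), O) = Mul(O, Add(Rational(-2, 5), Mul(Rational(2, 5), y))))
Add(Function('L')(-18, 12), Mul(-1412, Mul(-14, 24))) = Add(Mul(Rational(2, 5), -18, Add(-1, 12)), Mul(-1412, Mul(-14, 24))) = Add(Mul(Rational(2, 5), -18, 11), Mul(-1412, -336)) = Add(Rational(-396, 5), 474432) = Rational(2371764, 5)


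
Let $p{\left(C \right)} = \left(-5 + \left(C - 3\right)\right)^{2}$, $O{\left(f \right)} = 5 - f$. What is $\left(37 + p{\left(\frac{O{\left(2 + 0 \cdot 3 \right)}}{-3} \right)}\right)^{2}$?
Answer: $13924$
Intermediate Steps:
$p{\left(C \right)} = \left(-8 + C\right)^{2}$ ($p{\left(C \right)} = \left(-5 + \left(-3 + C\right)\right)^{2} = \left(-8 + C\right)^{2}$)
$\left(37 + p{\left(\frac{O{\left(2 + 0 \cdot 3 \right)}}{-3} \right)}\right)^{2} = \left(37 + \left(-8 + \frac{5 - \left(2 + 0 \cdot 3\right)}{-3}\right)^{2}\right)^{2} = \left(37 + \left(-8 + \left(5 - \left(2 + 0\right)\right) \left(- \frac{1}{3}\right)\right)^{2}\right)^{2} = \left(37 + \left(-8 + \left(5 - 2\right) \left(- \frac{1}{3}\right)\right)^{2}\right)^{2} = \left(37 + \left(-8 + 3 \left(- \frac{1}{3}\right)\right)^{2}\right)^{2} = \left(37 + \left(-8 - 1\right)^{2}\right)^{2} = \left(37 + \left(-9\right)^{2}\right)^{2} = \left(37 + 81\right)^{2} = 118^{2} = 13924$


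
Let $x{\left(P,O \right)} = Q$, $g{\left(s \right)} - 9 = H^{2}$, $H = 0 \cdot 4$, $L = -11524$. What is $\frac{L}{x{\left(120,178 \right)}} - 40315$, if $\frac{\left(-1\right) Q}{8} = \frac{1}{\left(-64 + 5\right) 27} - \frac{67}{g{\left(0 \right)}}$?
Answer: $- \frac{960861233}{23720} \approx -40509.0$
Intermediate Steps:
$H = 0$
$g{\left(s \right)} = 9$ ($g{\left(s \right)} = 9 + 0^{2} = 9 + 0 = 9$)
$Q = \frac{94880}{1593}$ ($Q = - 8 \left(\frac{1}{\left(-64 + 5\right) 27} - \frac{67}{9}\right) = - 8 \left(\frac{1}{-59} \cdot \frac{1}{27} - \frac{67}{9}\right) = - 8 \left(\left(- \frac{1}{59}\right) \frac{1}{27} - \frac{67}{9}\right) = - 8 \left(- \frac{1}{1593} - \frac{67}{9}\right) = \left(-8\right) \left(- \frac{11860}{1593}\right) = \frac{94880}{1593} \approx 59.561$)
$x{\left(P,O \right)} = \frac{94880}{1593}$
$\frac{L}{x{\left(120,178 \right)}} - 40315 = - \frac{11524}{\frac{94880}{1593}} - 40315 = \left(-11524\right) \frac{1593}{94880} - 40315 = - \frac{4589433}{23720} - 40315 = - \frac{960861233}{23720}$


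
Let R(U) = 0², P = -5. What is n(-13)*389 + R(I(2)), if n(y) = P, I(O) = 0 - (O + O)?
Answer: -1945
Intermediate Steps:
I(O) = -2*O (I(O) = 0 - 2*O = -2*O)
n(y) = -5
R(U) = 0
n(-13)*389 + R(I(2)) = -5*389 + 0 = -1945 + 0 = -1945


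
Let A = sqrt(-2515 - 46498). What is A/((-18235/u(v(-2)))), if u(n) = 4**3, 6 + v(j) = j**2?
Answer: -64*I*sqrt(49013)/18235 ≈ -0.77702*I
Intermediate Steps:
v(j) = -6 + j**2
u(n) = 64
A = I*sqrt(49013) (A = sqrt(-49013) = I*sqrt(49013) ≈ 221.39*I)
A/((-18235/u(v(-2)))) = (I*sqrt(49013))/((-18235/64)) = (I*sqrt(49013))/((-18235*1/64)) = (I*sqrt(49013))/(-18235/64) = (I*sqrt(49013))*(-64/18235) = -64*I*sqrt(49013)/18235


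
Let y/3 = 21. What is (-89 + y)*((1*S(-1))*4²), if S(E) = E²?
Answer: -416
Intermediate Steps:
y = 63 (y = 3*21 = 63)
(-89 + y)*((1*S(-1))*4²) = (-89 + 63)*((1*(-1)²)*4²) = -26*1*1*16 = -26*16 = -416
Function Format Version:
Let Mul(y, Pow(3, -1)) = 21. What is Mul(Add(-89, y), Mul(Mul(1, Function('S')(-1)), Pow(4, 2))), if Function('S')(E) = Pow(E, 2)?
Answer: -416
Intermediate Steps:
y = 63 (y = Mul(3, 21) = 63)
Mul(Add(-89, y), Mul(Mul(1, Function('S')(-1)), Pow(4, 2))) = Mul(Add(-89, 63), Mul(Mul(1, Pow(-1, 2)), Pow(4, 2))) = Mul(-26, Mul(Mul(1, 1), 16)) = Mul(-26, Mul(1, 16)) = Mul(-26, 16) = -416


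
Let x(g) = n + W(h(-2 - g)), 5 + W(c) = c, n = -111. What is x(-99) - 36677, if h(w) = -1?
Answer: -36794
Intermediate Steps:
W(c) = -5 + c
x(g) = -117 (x(g) = -111 + (-5 - 1) = -111 - 6 = -117)
x(-99) - 36677 = -117 - 36677 = -36794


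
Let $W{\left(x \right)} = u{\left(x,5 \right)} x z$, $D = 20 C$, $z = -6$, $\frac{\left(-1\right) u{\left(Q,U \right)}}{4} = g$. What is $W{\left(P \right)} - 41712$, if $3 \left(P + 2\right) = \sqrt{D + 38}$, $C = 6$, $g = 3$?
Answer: $-41856 + 24 \sqrt{158} \approx -41554.0$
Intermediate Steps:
$u{\left(Q,U \right)} = -12$ ($u{\left(Q,U \right)} = \left(-4\right) 3 = -12$)
$D = 120$ ($D = 20 \cdot 6 = 120$)
$P = -2 + \frac{\sqrt{158}}{3}$ ($P = -2 + \frac{\sqrt{120 + 38}}{3} = -2 + \frac{\sqrt{158}}{3} \approx 2.1899$)
$W{\left(x \right)} = 72 x$ ($W{\left(x \right)} = - 12 x \left(-6\right) = 72 x$)
$W{\left(P \right)} - 41712 = 72 \left(-2 + \frac{\sqrt{158}}{3}\right) - 41712 = \left(-144 + 24 \sqrt{158}\right) - 41712 = -41856 + 24 \sqrt{158}$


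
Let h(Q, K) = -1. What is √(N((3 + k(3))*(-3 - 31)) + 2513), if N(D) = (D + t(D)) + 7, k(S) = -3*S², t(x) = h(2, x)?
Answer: √3335 ≈ 57.749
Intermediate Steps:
t(x) = -1
N(D) = 6 + D (N(D) = (D - 1) + 7 = (-1 + D) + 7 = 6 + D)
√(N((3 + k(3))*(-3 - 31)) + 2513) = √((6 + (3 - 3*3²)*(-3 - 31)) + 2513) = √((6 + (3 - 3*9)*(-34)) + 2513) = √((6 + (3 - 27)*(-34)) + 2513) = √((6 - 24*(-34)) + 2513) = √((6 + 816) + 2513) = √(822 + 2513) = √3335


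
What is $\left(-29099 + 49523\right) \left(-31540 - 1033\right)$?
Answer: $-665270952$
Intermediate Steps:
$\left(-29099 + 49523\right) \left(-31540 - 1033\right) = 20424 \left(-32573\right) = -665270952$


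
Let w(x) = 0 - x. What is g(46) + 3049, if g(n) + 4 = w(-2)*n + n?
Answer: 3183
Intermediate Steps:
w(x) = -x
g(n) = -4 + 3*n (g(n) = -4 + ((-1*(-2))*n + n) = -4 + (2*n + n) = -4 + 3*n)
g(46) + 3049 = (-4 + 3*46) + 3049 = (-4 + 138) + 3049 = 134 + 3049 = 3183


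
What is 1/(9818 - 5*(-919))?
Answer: 1/14413 ≈ 6.9382e-5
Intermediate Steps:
1/(9818 - 5*(-919)) = 1/(9818 + 4595) = 1/14413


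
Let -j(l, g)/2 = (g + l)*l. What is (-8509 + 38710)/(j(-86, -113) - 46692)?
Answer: -30201/80920 ≈ -0.37322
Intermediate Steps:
j(l, g) = -2*l*(g + l) (j(l, g) = -2*(g + l)*l = -2*l*(g + l))
(-8509 + 38710)/(j(-86, -113) - 46692) = (-8509 + 38710)/(-2*(-86)*(-113 - 86) - 46692) = 30201/(-2*(-86)*(-199) - 46692) = 30201/(-34228 - 46692) = 30201/(-80920) = 30201*(-1/80920) = -30201/80920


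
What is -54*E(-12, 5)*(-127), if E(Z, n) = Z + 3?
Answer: -61722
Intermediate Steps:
E(Z, n) = 3 + Z
-54*E(-12, 5)*(-127) = -54*(3 - 12)*(-127) = -54*(-9)*(-127) = 486*(-127) = -61722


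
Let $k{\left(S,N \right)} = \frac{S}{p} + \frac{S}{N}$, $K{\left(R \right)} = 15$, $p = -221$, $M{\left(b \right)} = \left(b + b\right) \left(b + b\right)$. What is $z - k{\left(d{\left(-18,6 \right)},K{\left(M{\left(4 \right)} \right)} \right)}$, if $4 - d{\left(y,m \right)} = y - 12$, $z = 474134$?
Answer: $\frac{92455718}{195} \approx 4.7413 \cdot 10^{5}$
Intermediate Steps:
$M{\left(b \right)} = 4 b^{2}$ ($M{\left(b \right)} = 2 b 2 b = 4 b^{2}$)
$d{\left(y,m \right)} = 16 - y$ ($d{\left(y,m \right)} = 4 - \left(y - 12\right) = 4 - \left(-12 + y\right) = 16 - y$)
$k{\left(S,N \right)} = - \frac{S}{221} + \frac{S}{N}$ ($k{\left(S,N \right)} = \frac{S}{-221} + \frac{S}{N} = S \left(- \frac{1}{221}\right) + \frac{S}{N} = - \frac{S}{221} + \frac{S}{N}$)
$z - k{\left(d{\left(-18,6 \right)},K{\left(M{\left(4 \right)} \right)} \right)} = 474134 - \left(- \frac{16 - -18}{221} + \frac{16 - -18}{15}\right) = 474134 - \left(- \frac{16 + 18}{221} + \left(16 + 18\right) \frac{1}{15}\right) = 474134 - \left(\left(- \frac{1}{221}\right) 34 + 34 \cdot \frac{1}{15}\right) = 474134 - \left(- \frac{2}{13} + \frac{34}{15}\right) = 474134 - \frac{412}{195} = \frac{92455718}{195}$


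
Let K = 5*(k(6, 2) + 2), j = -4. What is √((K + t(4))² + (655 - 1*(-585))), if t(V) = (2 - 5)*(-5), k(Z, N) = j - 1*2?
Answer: √1265 ≈ 35.567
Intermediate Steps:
k(Z, N) = -6 (k(Z, N) = -4 - 1*2 = -4 - 2 = -6)
K = -20 (K = 5*(-6 + 2) = 5*(-4) = -20)
t(V) = 15 (t(V) = -3*(-5) = 15)
√((K + t(4))² + (655 - 1*(-585))) = √((-20 + 15)² + (655 - 1*(-585))) = √((-5)² + (655 + 585)) = √(25 + 1240) = √1265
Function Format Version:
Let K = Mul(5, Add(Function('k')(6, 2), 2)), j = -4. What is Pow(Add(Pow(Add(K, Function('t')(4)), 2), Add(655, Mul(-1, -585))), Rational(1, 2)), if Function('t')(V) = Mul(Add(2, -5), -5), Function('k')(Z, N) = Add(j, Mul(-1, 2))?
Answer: Pow(1265, Rational(1, 2)) ≈ 35.567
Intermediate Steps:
Function('k')(Z, N) = -6 (Function('k')(Z, N) = Add(-4, Mul(-1, 2)) = Add(-4, -2) = -6)
K = -20 (K = Mul(5, Add(-6, 2)) = Mul(5, -4) = -20)
Function('t')(V) = 15 (Function('t')(V) = Mul(-3, -5) = 15)
Pow(Add(Pow(Add(K, Function('t')(4)), 2), Add(655, Mul(-1, -585))), Rational(1, 2)) = Pow(Add(Pow(Add(-20, 15), 2), Add(655, Mul(-1, -585))), Rational(1, 2)) = Pow(Add(Pow(-5, 2), Add(655, 585)), Rational(1, 2)) = Pow(Add(25, 1240), Rational(1, 2)) = Pow(1265, Rational(1, 2))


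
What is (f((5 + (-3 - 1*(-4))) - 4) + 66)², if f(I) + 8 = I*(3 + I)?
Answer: 4624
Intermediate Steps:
f(I) = -8 + I*(3 + I)
(f((5 + (-3 - 1*(-4))) - 4) + 66)² = ((-8 + ((5 + (-3 - 1*(-4))) - 4)² + 3*((5 + (-3 - 1*(-4))) - 4)) + 66)² = ((-8 + ((5 + (-3 + 4)) - 4)² + 3*((5 + (-3 + 4)) - 4)) + 66)² = ((-8 + ((5 + 1) - 4)² + 3*((5 + 1) - 4)) + 66)² = ((-8 + (6 - 4)² + 3*(6 - 4)) + 66)² = ((-8 + 2² + 3*2) + 66)² = ((-8 + 4 + 6) + 66)² = (2 + 66)² = 68² = 4624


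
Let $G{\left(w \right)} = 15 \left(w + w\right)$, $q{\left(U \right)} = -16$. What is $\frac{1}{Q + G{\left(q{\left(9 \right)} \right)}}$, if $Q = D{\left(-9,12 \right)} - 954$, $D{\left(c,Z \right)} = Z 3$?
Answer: $- \frac{1}{1398} \approx -0.00071531$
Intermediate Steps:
$D{\left(c,Z \right)} = 3 Z$
$G{\left(w \right)} = 30 w$ ($G{\left(w \right)} = 15 \cdot 2 w = 30 w$)
$Q = -918$ ($Q = 3 \cdot 12 - 954 = 36 - 954 = -918$)
$\frac{1}{Q + G{\left(q{\left(9 \right)} \right)}} = \frac{1}{-918 + 30 \left(-16\right)} = \frac{1}{-918 - 480} = \frac{1}{-1398} = - \frac{1}{1398}$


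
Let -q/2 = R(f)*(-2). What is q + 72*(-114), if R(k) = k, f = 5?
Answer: -8188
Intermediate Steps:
q = 20 (q = -10*(-2) = -2*(-10) = 20)
q + 72*(-114) = 20 + 72*(-114) = 20 - 8208 = -8188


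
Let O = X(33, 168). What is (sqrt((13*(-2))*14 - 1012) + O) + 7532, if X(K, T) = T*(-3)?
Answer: 7028 + 4*I*sqrt(86) ≈ 7028.0 + 37.094*I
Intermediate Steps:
X(K, T) = -3*T
O = -504 (O = -3*168 = -504)
(sqrt((13*(-2))*14 - 1012) + O) + 7532 = (sqrt((13*(-2))*14 - 1012) - 504) + 7532 = (sqrt(-26*14 - 1012) - 504) + 7532 = (sqrt(-364 - 1012) - 504) + 7532 = (sqrt(-1376) - 504) + 7532 = (4*I*sqrt(86) - 504) + 7532 = (-504 + 4*I*sqrt(86)) + 7532 = 7028 + 4*I*sqrt(86)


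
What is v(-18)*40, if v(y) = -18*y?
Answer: 12960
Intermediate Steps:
v(-18)*40 = -18*(-18)*40 = 324*40 = 12960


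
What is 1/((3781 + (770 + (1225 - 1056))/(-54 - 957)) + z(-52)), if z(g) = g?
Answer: 337/1256360 ≈ 0.00026824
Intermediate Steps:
1/((3781 + (770 + (1225 - 1056))/(-54 - 957)) + z(-52)) = 1/((3781 + (770 + (1225 - 1056))/(-54 - 957)) - 52) = 1/((3781 + (770 + 169)/(-1011)) - 52) = 1/((3781 + 939*(-1/1011)) - 52) = 1/((3781 - 313/337) - 52) = 1/(1273884/337 - 52) = 1/(1256360/337) = 337/1256360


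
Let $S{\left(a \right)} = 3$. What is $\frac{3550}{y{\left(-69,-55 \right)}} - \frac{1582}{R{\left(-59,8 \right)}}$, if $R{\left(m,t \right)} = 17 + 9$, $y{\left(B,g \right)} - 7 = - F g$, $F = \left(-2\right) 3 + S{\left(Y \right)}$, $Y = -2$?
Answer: $- \frac{85564}{1027} \approx -83.314$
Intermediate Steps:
$F = -3$ ($F = \left(-2\right) 3 + 3 = -6 + 3 = -3$)
$y{\left(B,g \right)} = 7 + 3 g$ ($y{\left(B,g \right)} = 7 + \left(-1\right) \left(-3\right) g = 7 + 3 g$)
$R{\left(m,t \right)} = 26$
$\frac{3550}{y{\left(-69,-55 \right)}} - \frac{1582}{R{\left(-59,8 \right)}} = \frac{3550}{7 + 3 \left(-55\right)} - \frac{1582}{26} = \frac{3550}{7 - 165} - \frac{791}{13} = \frac{3550}{-158} - \frac{791}{13} = 3550 \left(- \frac{1}{158}\right) - \frac{791}{13} = - \frac{1775}{79} - \frac{791}{13} = - \frac{85564}{1027}$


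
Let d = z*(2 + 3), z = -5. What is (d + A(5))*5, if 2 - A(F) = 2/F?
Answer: -117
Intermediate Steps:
A(F) = 2 - 2/F
d = -25 (d = -5*(2 + 3) = -5*5 = -25)
(d + A(5))*5 = (-25 + (2 - 2/5))*5 = (-25 + 8/5)*5 = -117/5*5 = -117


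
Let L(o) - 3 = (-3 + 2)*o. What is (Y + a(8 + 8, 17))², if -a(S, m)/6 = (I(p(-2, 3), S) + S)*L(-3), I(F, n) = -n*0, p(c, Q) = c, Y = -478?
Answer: 1110916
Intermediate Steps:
I(F, n) = 0
L(o) = 3 - o (L(o) = 3 + (-3 + 2)*o = 3 - o)
a(S, m) = -36*S (a(S, m) = -6*(0 + S)*(3 - 1*(-3)) = -6*S*(3 + 3) = -6*S*6 = -36*S)
(Y + a(8 + 8, 17))² = (-478 - 36*(8 + 8))² = (-478 - 36*16)² = (-478 - 576)² = (-1054)² = 1110916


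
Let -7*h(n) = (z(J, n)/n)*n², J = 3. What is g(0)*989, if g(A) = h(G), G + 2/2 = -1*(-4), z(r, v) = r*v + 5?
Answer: -5934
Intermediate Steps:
z(r, v) = 5 + r*v
G = 3 (G = -1 - 1*(-4) = -1 + 4 = 3)
h(n) = -n*(5 + 3*n)/7 (h(n) = -(5 + 3*n)/n*n²/7 = -n*(5 + 3*n)/7)
g(A) = -6 (g(A) = -⅐*3*(5 + 3*3) = -⅐*3*(5 + 9) = -⅐*3*14 = -6)
g(0)*989 = -6*989 = -5934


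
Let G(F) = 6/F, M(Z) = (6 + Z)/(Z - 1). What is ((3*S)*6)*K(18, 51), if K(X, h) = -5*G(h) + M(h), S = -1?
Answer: -4221/425 ≈ -9.9318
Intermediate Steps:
M(Z) = (6 + Z)/(-1 + Z)
K(X, h) = -30/h + (6 + h)/(-1 + h)
((3*S)*6)*K(18, 51) = ((3*(-1))*6)*((30 + 51² - 24*51)/(51*(-1 + 51))) = (-3*6)*((1/51)*(30 + 2601 - 1224)/50) = -6*1407/(17*50) = -18*469/850 = -4221/425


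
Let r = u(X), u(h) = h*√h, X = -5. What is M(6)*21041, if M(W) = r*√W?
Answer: -105205*I*√30 ≈ -5.7623e+5*I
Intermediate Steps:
u(h) = h^(3/2)
r = -5*I*√5 (r = (-5)^(3/2) = -5*I*√5 ≈ -11.18*I)
M(W) = -5*I*√5*√W (M(W) = (-5*I*√5)*√W = -5*I*√5*√W)
M(6)*21041 = -5*I*√5*√6*21041 = -5*I*√30*21041 = -105205*I*√30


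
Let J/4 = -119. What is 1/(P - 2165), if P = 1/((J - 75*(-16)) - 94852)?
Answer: -94128/203787121 ≈ -0.00046189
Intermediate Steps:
J = -476 (J = 4*(-119) = -476)
P = -1/94128 (P = 1/((-476 - 75*(-16)) - 94852) = 1/((-476 + 1200) - 94852) = 1/(724 - 94852) = 1/(-94128) = -1/94128 ≈ -1.0624e-5)
1/(P - 2165) = 1/(-1/94128 - 2165) = 1/(-203787121/94128) = -94128/203787121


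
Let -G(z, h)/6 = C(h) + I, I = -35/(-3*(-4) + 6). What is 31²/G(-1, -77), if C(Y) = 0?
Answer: 2883/35 ≈ 82.371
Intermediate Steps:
I = -35/18 (I = -35/(12 + 6) = -35/18 ≈ -1.9444)
G(z, h) = 35/3 (G(z, h) = -6*(0 - 35/18) = -6*(-35/18) = 35/3)
31²/G(-1, -77) = 31²/(35/3) = 961*(3/35) = 2883/35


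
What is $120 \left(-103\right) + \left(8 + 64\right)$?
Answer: $-12288$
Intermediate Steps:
$120 \left(-103\right) + \left(8 + 64\right) = -12360 + 72 = -12288$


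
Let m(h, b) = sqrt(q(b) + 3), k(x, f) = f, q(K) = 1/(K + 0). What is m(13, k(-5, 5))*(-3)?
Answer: -12*sqrt(5)/5 ≈ -5.3666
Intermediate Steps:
q(K) = 1/K
m(h, b) = sqrt(3 + 1/b) (m(h, b) = sqrt(1/b + 3) = sqrt(3 + 1/b))
m(13, k(-5, 5))*(-3) = sqrt(3 + 1/5)*(-3) = sqrt(16/5)*(-3) = (4*sqrt(5)/5)*(-3) = -12*sqrt(5)/5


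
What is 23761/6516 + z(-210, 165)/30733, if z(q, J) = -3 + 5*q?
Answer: 723385465/200256228 ≈ 3.6123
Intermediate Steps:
23761/6516 + z(-210, 165)/30733 = 23761/6516 + (-3 + 5*(-210))/30733 = 23761*(1/6516) + (-3 - 1050)*(1/30733) = 23761/6516 - 1053*1/30733 = 23761/6516 - 1053/30733 = 723385465/200256228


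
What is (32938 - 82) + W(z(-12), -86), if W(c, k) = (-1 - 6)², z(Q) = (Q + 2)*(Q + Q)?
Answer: 32905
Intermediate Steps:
z(Q) = 2*Q*(2 + Q) (z(Q) = (2 + Q)*(2*Q) = 2*Q*(2 + Q))
W(c, k) = 49 (W(c, k) = (-7)² = 49)
(32938 - 82) + W(z(-12), -86) = (32938 - 82) + 49 = 32856 + 49 = 32905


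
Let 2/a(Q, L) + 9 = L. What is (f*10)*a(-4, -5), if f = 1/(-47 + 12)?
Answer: 2/49 ≈ 0.040816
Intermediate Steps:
f = -1/35 (f = 1/(-35) = -1/35 ≈ -0.028571)
a(Q, L) = 2/(-9 + L)
(f*10)*a(-4, -5) = (-1/35*10)*(2/(-9 - 5)) = -4/(7*(-14)) = -4*(-1)/(7*14) = -2/7*(-1/7) = 2/49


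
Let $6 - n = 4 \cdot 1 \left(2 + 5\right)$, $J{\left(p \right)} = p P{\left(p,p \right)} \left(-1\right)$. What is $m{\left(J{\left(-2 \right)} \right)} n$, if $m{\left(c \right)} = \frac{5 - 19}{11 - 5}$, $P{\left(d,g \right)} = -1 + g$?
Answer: $\frac{154}{3} \approx 51.333$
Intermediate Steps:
$J{\left(p \right)} = - p \left(-1 + p\right)$ ($J{\left(p \right)} = p \left(-1 + p\right) \left(-1\right) = - p \left(-1 + p\right)$)
$m{\left(c \right)} = - \frac{7}{3}$ ($m{\left(c \right)} = - \frac{14}{6} = \left(-14\right) \frac{1}{6} = - \frac{7}{3}$)
$n = -22$ ($n = 6 - 4 \cdot 1 \left(2 + 5\right) = 6 - 4 \cdot 7 = 6 - 28 = -22$)
$m{\left(J{\left(-2 \right)} \right)} n = \left(- \frac{7}{3}\right) \left(-22\right) = \frac{154}{3}$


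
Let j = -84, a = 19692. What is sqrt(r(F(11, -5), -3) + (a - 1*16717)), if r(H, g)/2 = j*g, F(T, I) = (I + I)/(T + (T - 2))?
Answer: 7*sqrt(71) ≈ 58.983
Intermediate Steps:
F(T, I) = 2*I/(-2 + 2*T) (F(T, I) = (2*I)/(T + (-2 + T)) = (2*I)/(-2 + 2*T) = 2*I/(-2 + 2*T))
r(H, g) = -168*g (r(H, g) = 2*(-84*g) = -168*g)
sqrt(r(F(11, -5), -3) + (a - 1*16717)) = sqrt(-168*(-3) + (19692 - 1*16717)) = sqrt(504 + (19692 - 16717)) = sqrt(504 + 2975) = sqrt(3479) = 7*sqrt(71)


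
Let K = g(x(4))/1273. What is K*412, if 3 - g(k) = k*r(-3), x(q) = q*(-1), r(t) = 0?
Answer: 1236/1273 ≈ 0.97093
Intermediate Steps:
x(q) = -q
g(k) = 3 (g(k) = 3 - k*0 = 3 - 1*0 = 3 + 0 = 3)
K = 3/1273 ≈ 0.0023566
K*412 = (3/1273)*412 = 1236/1273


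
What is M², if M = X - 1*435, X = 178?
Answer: 66049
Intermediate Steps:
M = -257 (M = 178 - 1*435 = 178 - 435 = -257)
M² = (-257)² = 66049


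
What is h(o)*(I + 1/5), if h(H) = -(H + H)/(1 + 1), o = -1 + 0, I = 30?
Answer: 151/5 ≈ 30.200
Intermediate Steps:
o = -1
h(H) = -H (h(H) = -2*H/2 = -H)
h(o)*(I + 1/5) = (-1*(-1))*(30 + 1/5) = 1*(30 + ⅕) = 1*(151/5) = 151/5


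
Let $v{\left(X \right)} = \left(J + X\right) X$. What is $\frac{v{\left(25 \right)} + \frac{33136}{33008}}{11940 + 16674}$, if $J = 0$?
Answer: $\frac{215241}{9838447} \approx 0.021878$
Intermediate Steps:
$v{\left(X \right)} = X^{2}$ ($v{\left(X \right)} = \left(0 + X\right) X = X X = X^{2}$)
$\frac{v{\left(25 \right)} + \frac{33136}{33008}}{11940 + 16674} = \frac{25^{2} + \frac{33136}{33008}}{11940 + 16674} = \frac{625 + 33136 \cdot \frac{1}{33008}}{28614} = \left(625 + \frac{2071}{2063}\right) \frac{1}{28614} = \frac{1291446}{2063} \cdot \frac{1}{28614} = \frac{215241}{9838447}$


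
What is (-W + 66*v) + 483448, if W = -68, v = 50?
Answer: 486816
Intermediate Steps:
(-W + 66*v) + 483448 = (-1*(-68) + 66*50) + 483448 = (68 + 3300) + 483448 = 3368 + 483448 = 486816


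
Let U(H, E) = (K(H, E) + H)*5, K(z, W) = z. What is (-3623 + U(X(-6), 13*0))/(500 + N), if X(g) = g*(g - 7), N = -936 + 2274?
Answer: -2843/1838 ≈ -1.5468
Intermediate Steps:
N = 1338
X(g) = g*(-7 + g)
U(H, E) = 10*H (U(H, E) = (H + H)*5 = (2*H)*5 = 10*H)
(-3623 + U(X(-6), 13*0))/(500 + N) = (-3623 + 10*(-6*(-7 - 6)))/(500 + 1338) = (-3623 + 10*(-6*(-13)))/1838 = (-3623 + 10*78)*(1/1838) = (-3623 + 780)*(1/1838) = -2843*1/1838 = -2843/1838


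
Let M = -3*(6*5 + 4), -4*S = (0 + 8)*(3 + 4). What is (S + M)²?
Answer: 13456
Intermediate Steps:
S = -14 (S = -(0 + 8)*(3 + 4)/4 = -2*7 = -¼*56 = -14)
M = -102 (M = -3*(30 + 4) = -3*34 = -102)
(S + M)² = (-14 - 102)² = (-116)² = 13456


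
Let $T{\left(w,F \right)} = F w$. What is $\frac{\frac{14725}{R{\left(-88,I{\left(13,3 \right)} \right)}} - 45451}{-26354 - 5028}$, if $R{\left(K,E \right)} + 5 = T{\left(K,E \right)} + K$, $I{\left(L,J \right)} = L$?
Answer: $\frac{28118806}{19409767} \approx 1.4487$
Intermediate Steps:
$R{\left(K,E \right)} = -5 + K + E K$ ($R{\left(K,E \right)} = -5 + \left(E K + K\right) = -5 + \left(K + E K\right) = -5 + K + E K$)
$\frac{\frac{14725}{R{\left(-88,I{\left(13,3 \right)} \right)}} - 45451}{-26354 - 5028} = \frac{\frac{14725}{-5 - 88 + 13 \left(-88\right)} - 45451}{-26354 - 5028} = \frac{\frac{14725}{-5 - 88 - 1144} - 45451}{-31382} = \left(\frac{14725}{-1237} - 45451\right) \left(- \frac{1}{31382}\right) = \left(14725 \left(- \frac{1}{1237}\right) - 45451\right) \left(- \frac{1}{31382}\right) = \left(- \frac{14725}{1237} - 45451\right) \left(- \frac{1}{31382}\right) = \left(- \frac{56237612}{1237}\right) \left(- \frac{1}{31382}\right) = \frac{28118806}{19409767}$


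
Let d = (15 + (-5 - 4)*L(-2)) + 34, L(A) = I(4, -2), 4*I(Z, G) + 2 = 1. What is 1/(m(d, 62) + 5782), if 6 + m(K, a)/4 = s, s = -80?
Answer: 1/5438 ≈ 0.00018389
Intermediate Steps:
I(Z, G) = -1/4 (I(Z, G) = -1/2 + (1/4)*1 = -1/2 + 1/4 = -1/4)
L(A) = -1/4
d = 205/4 (d = (15 + (-5 - 4)*(-1/4)) + 34 = (15 - 9*(-1/4)) + 34 = (15 + 9/4) + 34 = 69/4 + 34 = 205/4 ≈ 51.250)
m(K, a) = -344 (m(K, a) = -24 + 4*(-80) = -24 - 320 = -344)
1/(m(d, 62) + 5782) = 1/(-344 + 5782) = 1/5438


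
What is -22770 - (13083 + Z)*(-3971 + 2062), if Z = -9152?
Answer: 7481509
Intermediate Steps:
-22770 - (13083 + Z)*(-3971 + 2062) = -22770 - (13083 - 9152)*(-3971 + 2062) = -22770 - 3931*(-1909) = -22770 - 1*(-7504279) = -22770 + 7504279 = 7481509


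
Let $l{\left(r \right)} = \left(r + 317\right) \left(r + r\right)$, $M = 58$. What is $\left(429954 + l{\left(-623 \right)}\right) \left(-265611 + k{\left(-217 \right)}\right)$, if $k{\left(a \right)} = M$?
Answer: $-215424560190$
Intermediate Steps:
$k{\left(a \right)} = 58$
$l{\left(r \right)} = 2 r \left(317 + r\right)$ ($l{\left(r \right)} = \left(317 + r\right) 2 r = 2 r \left(317 + r\right)$)
$\left(429954 + l{\left(-623 \right)}\right) \left(-265611 + k{\left(-217 \right)}\right) = \left(429954 + 2 \left(-623\right) \left(317 - 623\right)\right) \left(-265611 + 58\right) = \left(429954 + 2 \left(-623\right) \left(-306\right)\right) \left(-265553\right) = \left(429954 + 381276\right) \left(-265553\right) = 811230 \left(-265553\right) = -215424560190$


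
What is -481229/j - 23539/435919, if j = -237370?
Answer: 29169916003/14782013290 ≈ 1.9733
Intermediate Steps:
-481229/j - 23539/435919 = -481229/(-237370) - 23539/435919 = -481229*(-1/237370) - 23539*1/435919 = 68747/33910 - 23539/435919 = 29169916003/14782013290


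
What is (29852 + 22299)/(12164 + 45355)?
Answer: 4741/5229 ≈ 0.90667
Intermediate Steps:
(29852 + 22299)/(12164 + 45355) = 52151/57519 = 52151*(1/57519) = 4741/5229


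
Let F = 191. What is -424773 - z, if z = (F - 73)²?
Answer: -438697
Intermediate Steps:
z = 13924 (z = (191 - 73)² = 118² = 13924)
-424773 - z = -424773 - 1*13924 = -424773 - 13924 = -438697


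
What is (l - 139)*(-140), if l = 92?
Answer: 6580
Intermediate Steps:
(l - 139)*(-140) = (92 - 139)*(-140) = -47*(-140) = 6580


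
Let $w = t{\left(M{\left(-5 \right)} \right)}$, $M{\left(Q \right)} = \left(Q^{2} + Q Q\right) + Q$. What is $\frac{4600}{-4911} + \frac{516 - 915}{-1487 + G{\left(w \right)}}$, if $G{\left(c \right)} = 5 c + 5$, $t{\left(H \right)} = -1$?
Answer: $- \frac{4880711}{7302657} \approx -0.66835$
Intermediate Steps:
$M{\left(Q \right)} = Q + 2 Q^{2}$ ($M{\left(Q \right)} = \left(Q^{2} + Q^{2}\right) + Q = 2 Q^{2} + Q = Q + 2 Q^{2}$)
$w = -1$
$G{\left(c \right)} = 5 + 5 c$
$\frac{4600}{-4911} + \frac{516 - 915}{-1487 + G{\left(w \right)}} = \frac{4600}{-4911} + \frac{516 - 915}{-1487 + \left(5 + 5 \left(-1\right)\right)} = 4600 \left(- \frac{1}{4911}\right) + \frac{516 - 915}{-1487 + \left(5 - 5\right)} = - \frac{4600}{4911} - \frac{399}{-1487 + 0} = - \frac{4600}{4911} - \frac{399}{-1487} = - \frac{4600}{4911} - - \frac{399}{1487} = - \frac{4600}{4911} + \frac{399}{1487} = - \frac{4880711}{7302657}$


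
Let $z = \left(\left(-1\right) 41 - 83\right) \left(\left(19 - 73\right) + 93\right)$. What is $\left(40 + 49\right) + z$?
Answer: $-4747$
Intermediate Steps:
$z = -4836$ ($z = \left(-41 - 83\right) \left(-54 + 93\right) = \left(-124\right) 39 = -4836$)
$\left(40 + 49\right) + z = \left(40 + 49\right) - 4836 = 89 - 4836 = -4747$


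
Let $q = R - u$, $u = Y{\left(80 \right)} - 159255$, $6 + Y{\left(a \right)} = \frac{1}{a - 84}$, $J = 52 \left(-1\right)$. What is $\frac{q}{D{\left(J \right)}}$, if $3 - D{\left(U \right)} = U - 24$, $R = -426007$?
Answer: $- \frac{1066983}{316} \approx -3376.5$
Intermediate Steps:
$J = -52$
$Y{\left(a \right)} = -6 + \frac{1}{-84 + a}$ ($Y{\left(a \right)} = -6 + \frac{1}{a - 84} = -6 + \frac{1}{-84 + a}$)
$D{\left(U \right)} = 27 - U$ ($D{\left(U \right)} = 3 - \left(U - 24\right) = 3 - \left(-24 + U\right) = 27 - U$)
$u = - \frac{637045}{4}$ ($u = \frac{505 - 480}{-84 + 80} - 159255 = \frac{505 - 480}{-4} - 159255 = \left(- \frac{1}{4}\right) 25 - 159255 = - \frac{25}{4} - 159255 = - \frac{637045}{4} \approx -1.5926 \cdot 10^{5}$)
$q = - \frac{1066983}{4}$ ($q = -426007 - - \frac{637045}{4} = -426007 + \frac{637045}{4} = - \frac{1066983}{4} \approx -2.6675 \cdot 10^{5}$)
$\frac{q}{D{\left(J \right)}} = - \frac{1066983}{4 \left(27 - -52\right)} = - \frac{1066983}{4 \left(27 + 52\right)} = - \frac{1066983}{4 \cdot 79} = \left(- \frac{1066983}{4}\right) \frac{1}{79} = - \frac{1066983}{316}$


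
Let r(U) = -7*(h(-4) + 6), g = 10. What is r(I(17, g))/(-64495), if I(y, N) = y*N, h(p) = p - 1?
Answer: 7/64495 ≈ 0.00010854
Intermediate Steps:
h(p) = -1 + p
I(y, N) = N*y
r(U) = -7 (r(U) = -7*((-1 - 4) + 6) = -7*(-5 + 6) = -7*1 = -7)
r(I(17, g))/(-64495) = -7/(-64495) = -7*(-1/64495) = 7/64495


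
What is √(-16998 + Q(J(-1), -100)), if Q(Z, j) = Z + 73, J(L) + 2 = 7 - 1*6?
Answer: I*√16926 ≈ 130.1*I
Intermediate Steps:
J(L) = -1 (J(L) = -2 + (7 - 1*6) = -2 + (7 - 6) = -2 + 1 = -1)
Q(Z, j) = 73 + Z
√(-16998 + Q(J(-1), -100)) = √(-16998 + (73 - 1)) = √(-16998 + 72) = √(-16926) = I*√16926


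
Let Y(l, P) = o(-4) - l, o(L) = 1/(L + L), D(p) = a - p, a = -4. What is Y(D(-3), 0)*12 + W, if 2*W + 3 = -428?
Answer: -205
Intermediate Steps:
W = -431/2 (W = -3/2 + (½)*(-428) = -3/2 - 214 = -431/2 ≈ -215.50)
D(p) = -4 - p
o(L) = 1/(2*L)
Y(l, P) = -⅛ - l (Y(l, P) = (½)/(-4) - l = (½)*(-¼) - l = -⅛ - l)
Y(D(-3), 0)*12 + W = (-⅛ - (-4 - 1*(-3)))*12 - 431/2 = (-⅛ - (-4 + 3))*12 - 431/2 = (-⅛ - 1*(-1))*12 - 431/2 = (-⅛ + 1)*12 - 431/2 = (7/8)*12 - 431/2 = 21/2 - 431/2 = -205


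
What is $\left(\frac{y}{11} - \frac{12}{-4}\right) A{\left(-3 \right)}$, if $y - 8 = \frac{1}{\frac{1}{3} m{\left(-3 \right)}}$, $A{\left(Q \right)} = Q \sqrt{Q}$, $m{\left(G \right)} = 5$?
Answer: $- \frac{624 i \sqrt{3}}{55} \approx - 19.651 i$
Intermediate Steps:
$A{\left(Q \right)} = Q^{\frac{3}{2}}$
$y = \frac{43}{5}$ ($y = 8 + \frac{1}{\frac{1}{3} \cdot 5} = 8 + \frac{1}{\frac{5}{3}} = 8 + \frac{3}{5} = \frac{43}{5} \approx 8.6$)
$\left(\frac{y}{11} - \frac{12}{-4}\right) A{\left(-3 \right)} = \left(\frac{43}{5 \cdot 11} - \frac{12}{-4}\right) \left(-3\right)^{\frac{3}{2}} = \left(\frac{43}{5} \cdot \frac{1}{11} - -3\right) \left(- 3 i \sqrt{3}\right) = \left(\frac{43}{55} + 3\right) \left(- 3 i \sqrt{3}\right) = \frac{208 \left(- 3 i \sqrt{3}\right)}{55} = - \frac{624 i \sqrt{3}}{55}$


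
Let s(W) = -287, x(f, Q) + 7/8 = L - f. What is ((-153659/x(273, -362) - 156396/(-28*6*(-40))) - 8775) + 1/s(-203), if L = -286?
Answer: -876571686287/102837840 ≈ -8523.8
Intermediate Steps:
x(f, Q) = -2295/8 - f (x(f, Q) = -7/8 + (-286 - f) = -2295/8 - f)
((-153659/x(273, -362) - 156396/(-28*6*(-40))) - 8775) + 1/s(-203) = ((-153659/(-2295/8 - 1*273) - 156396/(-28*6*(-40))) - 8775) + 1/(-287) = ((-153659/(-2295/8 - 273) - 156396/((-168*(-40)))) - 8775) - 1/287 = ((-153659/(-4479/8) - 156396/6720) - 8775) - 1/287 = ((-153659*(-8/4479) - 156396*1/6720) - 8775) - 1/287 = ((1229272/4479 - 13033/560) - 8775) - 1/287 = (630017513/2508240 - 8775) - 1/287 = -21379788487/2508240 - 1/287 = -876571686287/102837840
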